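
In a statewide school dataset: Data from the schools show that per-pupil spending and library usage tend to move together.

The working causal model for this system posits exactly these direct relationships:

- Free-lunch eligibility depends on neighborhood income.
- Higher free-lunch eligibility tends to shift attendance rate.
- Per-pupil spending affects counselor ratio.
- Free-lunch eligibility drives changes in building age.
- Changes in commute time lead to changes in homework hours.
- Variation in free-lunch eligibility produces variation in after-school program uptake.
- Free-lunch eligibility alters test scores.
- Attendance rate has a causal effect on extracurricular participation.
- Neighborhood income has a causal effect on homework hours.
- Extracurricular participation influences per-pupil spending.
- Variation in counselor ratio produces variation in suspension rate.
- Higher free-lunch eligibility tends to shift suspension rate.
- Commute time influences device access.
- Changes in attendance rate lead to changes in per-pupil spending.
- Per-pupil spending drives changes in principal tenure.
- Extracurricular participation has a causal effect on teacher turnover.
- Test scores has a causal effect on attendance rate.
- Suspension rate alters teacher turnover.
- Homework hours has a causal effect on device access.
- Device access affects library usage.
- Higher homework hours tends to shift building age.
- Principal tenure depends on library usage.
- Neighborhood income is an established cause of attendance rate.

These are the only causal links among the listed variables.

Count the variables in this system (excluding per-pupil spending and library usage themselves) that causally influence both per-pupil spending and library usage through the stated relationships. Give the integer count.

The common causes are: neighborhood income (to per-pupil spending via neighborhood income → attendance rate → per-pupil spending; to library usage via neighborhood income → homework hours → device access → library usage).
Every other variable lacks a causal path to at least one of per-pupil spending and library usage.

1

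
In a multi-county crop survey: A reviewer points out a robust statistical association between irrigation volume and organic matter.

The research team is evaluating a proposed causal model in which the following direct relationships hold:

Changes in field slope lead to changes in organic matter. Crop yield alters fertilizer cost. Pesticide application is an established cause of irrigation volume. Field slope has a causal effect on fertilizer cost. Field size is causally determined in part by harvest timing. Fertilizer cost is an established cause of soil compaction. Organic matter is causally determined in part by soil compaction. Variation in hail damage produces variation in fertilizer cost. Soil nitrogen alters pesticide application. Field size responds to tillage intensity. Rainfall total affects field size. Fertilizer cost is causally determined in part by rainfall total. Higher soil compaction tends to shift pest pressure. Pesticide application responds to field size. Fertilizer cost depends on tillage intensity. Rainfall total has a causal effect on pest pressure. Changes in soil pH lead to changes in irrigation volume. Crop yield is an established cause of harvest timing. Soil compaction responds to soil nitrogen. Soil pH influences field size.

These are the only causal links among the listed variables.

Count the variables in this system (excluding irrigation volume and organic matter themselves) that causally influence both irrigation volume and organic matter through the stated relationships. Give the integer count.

4

The common causes are: crop yield (to irrigation volume via crop yield → harvest timing → field size → pesticide application → irrigation volume; to organic matter via crop yield → fertilizer cost → soil compaction → organic matter); rainfall total (to irrigation volume via rainfall total → field size → pesticide application → irrigation volume; to organic matter via rainfall total → fertilizer cost → soil compaction → organic matter); soil nitrogen (to irrigation volume via soil nitrogen → pesticide application → irrigation volume; to organic matter via soil nitrogen → soil compaction → organic matter); tillage intensity (to irrigation volume via tillage intensity → field size → pesticide application → irrigation volume; to organic matter via tillage intensity → fertilizer cost → soil compaction → organic matter).
Every other variable lacks a causal path to at least one of irrigation volume and organic matter.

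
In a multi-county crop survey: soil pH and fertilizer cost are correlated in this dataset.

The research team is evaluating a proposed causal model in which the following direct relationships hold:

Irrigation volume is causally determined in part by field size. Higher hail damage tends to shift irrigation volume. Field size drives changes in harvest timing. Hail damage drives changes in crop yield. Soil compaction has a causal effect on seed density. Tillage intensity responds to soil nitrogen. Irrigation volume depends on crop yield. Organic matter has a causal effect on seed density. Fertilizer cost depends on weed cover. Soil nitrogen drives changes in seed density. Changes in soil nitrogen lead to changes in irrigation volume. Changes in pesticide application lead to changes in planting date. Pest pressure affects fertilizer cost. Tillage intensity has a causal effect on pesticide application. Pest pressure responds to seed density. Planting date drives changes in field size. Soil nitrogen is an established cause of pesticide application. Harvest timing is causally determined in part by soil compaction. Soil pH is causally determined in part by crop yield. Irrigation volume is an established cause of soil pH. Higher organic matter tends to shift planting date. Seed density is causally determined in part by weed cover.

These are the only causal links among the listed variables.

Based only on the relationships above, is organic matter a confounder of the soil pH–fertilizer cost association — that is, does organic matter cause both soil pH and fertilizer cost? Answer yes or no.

yes

Organic matter has a causal path to soil pH (organic matter → planting date → field size → irrigation volume → soil pH) and to fertilizer cost (organic matter → seed density → pest pressure → fertilizer cost), so it is a common cause of both — a confounder.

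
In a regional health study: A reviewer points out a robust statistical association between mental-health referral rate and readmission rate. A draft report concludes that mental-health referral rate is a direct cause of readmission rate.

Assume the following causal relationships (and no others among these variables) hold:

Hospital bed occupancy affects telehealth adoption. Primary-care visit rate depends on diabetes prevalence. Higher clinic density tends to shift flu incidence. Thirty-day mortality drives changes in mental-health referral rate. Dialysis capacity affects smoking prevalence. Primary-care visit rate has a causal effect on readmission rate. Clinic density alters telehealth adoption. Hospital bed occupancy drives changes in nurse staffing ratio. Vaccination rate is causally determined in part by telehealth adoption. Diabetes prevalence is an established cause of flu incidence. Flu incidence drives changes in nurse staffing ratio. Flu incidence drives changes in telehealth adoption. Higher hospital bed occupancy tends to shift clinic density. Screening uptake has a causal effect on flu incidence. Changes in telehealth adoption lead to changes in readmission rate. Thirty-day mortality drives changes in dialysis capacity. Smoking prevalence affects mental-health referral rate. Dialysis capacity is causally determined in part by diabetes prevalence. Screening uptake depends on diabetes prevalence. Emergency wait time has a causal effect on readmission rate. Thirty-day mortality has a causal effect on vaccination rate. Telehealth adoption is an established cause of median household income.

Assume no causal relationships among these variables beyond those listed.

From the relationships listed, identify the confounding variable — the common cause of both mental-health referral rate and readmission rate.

Diabetes prevalence has a causal path to mental-health referral rate (diabetes prevalence → dialysis capacity → smoking prevalence → mental-health referral rate) and a separate causal path to readmission rate (diabetes prevalence → primary-care visit rate → readmission rate), so it is a common cause of both.
No stated relationship gives mental-health referral rate a causal route to readmission rate, so the correlation is explained by the shared upstream cause rather than a direct effect.

diabetes prevalence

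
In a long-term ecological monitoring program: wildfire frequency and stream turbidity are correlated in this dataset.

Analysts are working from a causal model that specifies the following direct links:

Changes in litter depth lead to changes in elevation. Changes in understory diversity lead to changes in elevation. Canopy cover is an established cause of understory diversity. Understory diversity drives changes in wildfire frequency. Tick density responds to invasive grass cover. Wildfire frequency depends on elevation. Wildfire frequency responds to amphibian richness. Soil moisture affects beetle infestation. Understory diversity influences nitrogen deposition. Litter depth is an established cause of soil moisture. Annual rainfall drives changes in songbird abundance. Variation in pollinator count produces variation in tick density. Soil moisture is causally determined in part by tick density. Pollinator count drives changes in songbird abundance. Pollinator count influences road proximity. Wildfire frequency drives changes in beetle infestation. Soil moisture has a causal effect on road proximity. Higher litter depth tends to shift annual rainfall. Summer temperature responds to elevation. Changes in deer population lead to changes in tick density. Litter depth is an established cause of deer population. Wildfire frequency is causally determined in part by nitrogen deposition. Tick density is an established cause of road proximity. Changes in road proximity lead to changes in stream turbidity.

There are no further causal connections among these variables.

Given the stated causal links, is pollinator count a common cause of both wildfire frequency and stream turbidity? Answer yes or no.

no

Pollinator count has no stated causal path to wildfire frequency. A confounder must cause both variables, so pollinator count does not qualify.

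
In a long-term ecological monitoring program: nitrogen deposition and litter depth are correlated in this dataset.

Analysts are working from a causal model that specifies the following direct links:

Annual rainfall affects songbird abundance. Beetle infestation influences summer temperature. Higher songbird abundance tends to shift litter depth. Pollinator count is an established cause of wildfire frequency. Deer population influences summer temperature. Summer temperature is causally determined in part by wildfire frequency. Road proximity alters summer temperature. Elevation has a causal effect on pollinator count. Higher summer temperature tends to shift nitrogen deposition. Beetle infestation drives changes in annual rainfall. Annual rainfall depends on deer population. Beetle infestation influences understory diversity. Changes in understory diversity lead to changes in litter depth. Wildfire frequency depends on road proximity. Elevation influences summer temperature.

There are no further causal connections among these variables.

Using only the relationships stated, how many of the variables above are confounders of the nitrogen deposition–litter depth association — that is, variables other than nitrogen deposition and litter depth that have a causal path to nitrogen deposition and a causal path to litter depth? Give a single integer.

The common causes are: beetle infestation (to nitrogen deposition via beetle infestation → summer temperature → nitrogen deposition; to litter depth via beetle infestation → understory diversity → litter depth); deer population (to nitrogen deposition via deer population → summer temperature → nitrogen deposition; to litter depth via deer population → annual rainfall → songbird abundance → litter depth).
Every other variable lacks a causal path to at least one of nitrogen deposition and litter depth.

2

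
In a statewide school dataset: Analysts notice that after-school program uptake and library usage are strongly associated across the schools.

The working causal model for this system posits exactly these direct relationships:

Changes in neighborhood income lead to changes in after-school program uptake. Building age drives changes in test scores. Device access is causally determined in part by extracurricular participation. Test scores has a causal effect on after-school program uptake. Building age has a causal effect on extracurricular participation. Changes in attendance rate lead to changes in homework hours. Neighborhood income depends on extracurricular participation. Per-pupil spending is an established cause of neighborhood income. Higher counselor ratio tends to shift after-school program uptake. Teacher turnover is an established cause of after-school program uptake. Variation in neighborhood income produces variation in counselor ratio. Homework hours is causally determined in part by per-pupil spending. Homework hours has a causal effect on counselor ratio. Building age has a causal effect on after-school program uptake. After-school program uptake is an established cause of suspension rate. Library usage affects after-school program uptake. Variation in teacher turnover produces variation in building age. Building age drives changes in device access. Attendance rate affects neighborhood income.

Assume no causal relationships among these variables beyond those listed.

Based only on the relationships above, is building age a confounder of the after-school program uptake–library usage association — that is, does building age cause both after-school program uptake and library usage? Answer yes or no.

Building age has no stated causal path to library usage. A confounder must cause both variables, so building age does not qualify.

no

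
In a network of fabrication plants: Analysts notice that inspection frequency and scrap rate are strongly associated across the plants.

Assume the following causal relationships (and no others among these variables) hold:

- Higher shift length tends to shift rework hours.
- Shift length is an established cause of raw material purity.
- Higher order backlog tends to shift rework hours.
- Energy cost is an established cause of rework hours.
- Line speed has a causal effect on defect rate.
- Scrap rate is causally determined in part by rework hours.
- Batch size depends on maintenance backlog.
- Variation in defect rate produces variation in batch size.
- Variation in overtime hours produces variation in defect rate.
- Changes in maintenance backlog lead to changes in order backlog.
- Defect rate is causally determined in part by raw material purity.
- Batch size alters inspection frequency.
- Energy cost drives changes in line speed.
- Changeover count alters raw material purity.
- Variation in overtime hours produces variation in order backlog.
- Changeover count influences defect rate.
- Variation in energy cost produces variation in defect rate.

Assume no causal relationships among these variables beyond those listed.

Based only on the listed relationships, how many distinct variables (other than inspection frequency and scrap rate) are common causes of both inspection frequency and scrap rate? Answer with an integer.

4

The common causes are: energy cost (to inspection frequency via energy cost → defect rate → batch size → inspection frequency; to scrap rate via energy cost → rework hours → scrap rate); maintenance backlog (to inspection frequency via maintenance backlog → batch size → inspection frequency; to scrap rate via maintenance backlog → order backlog → rework hours → scrap rate); overtime hours (to inspection frequency via overtime hours → defect rate → batch size → inspection frequency; to scrap rate via overtime hours → order backlog → rework hours → scrap rate); shift length (to inspection frequency via shift length → raw material purity → defect rate → batch size → inspection frequency; to scrap rate via shift length → rework hours → scrap rate).
Every other variable lacks a causal path to at least one of inspection frequency and scrap rate.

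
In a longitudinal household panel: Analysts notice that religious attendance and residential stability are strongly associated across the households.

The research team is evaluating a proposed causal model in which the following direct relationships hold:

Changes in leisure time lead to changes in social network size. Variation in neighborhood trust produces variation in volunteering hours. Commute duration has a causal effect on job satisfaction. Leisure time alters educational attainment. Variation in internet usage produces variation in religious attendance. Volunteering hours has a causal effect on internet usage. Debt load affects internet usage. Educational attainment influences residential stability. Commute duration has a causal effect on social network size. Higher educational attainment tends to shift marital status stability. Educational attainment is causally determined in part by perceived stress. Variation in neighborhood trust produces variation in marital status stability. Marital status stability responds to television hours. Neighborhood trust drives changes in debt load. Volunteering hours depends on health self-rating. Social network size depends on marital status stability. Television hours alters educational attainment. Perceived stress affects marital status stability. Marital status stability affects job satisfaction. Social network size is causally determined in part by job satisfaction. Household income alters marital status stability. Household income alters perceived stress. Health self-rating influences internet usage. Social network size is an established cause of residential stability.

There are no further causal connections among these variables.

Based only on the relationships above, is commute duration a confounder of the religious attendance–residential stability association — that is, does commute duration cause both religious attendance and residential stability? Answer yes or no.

no

Commute duration has no stated causal path to religious attendance. A confounder must cause both variables, so commute duration does not qualify.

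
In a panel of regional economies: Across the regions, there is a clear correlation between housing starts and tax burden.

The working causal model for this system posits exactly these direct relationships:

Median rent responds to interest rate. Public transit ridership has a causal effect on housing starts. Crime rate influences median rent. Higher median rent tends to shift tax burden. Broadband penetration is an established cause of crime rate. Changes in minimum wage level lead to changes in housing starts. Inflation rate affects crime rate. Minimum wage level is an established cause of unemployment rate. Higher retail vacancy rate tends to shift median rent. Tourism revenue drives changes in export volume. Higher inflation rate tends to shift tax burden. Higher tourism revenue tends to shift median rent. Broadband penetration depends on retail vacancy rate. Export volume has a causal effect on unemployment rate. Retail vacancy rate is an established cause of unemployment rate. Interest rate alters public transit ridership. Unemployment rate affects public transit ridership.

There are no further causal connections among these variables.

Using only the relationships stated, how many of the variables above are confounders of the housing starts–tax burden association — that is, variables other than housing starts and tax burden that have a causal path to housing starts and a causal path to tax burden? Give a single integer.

3

The common causes are: interest rate (to housing starts via interest rate → public transit ridership → housing starts; to tax burden via interest rate → median rent → tax burden); retail vacancy rate (to housing starts via retail vacancy rate → unemployment rate → public transit ridership → housing starts; to tax burden via retail vacancy rate → median rent → tax burden); tourism revenue (to housing starts via tourism revenue → export volume → unemployment rate → public transit ridership → housing starts; to tax burden via tourism revenue → median rent → tax burden).
Every other variable lacks a causal path to at least one of housing starts and tax burden.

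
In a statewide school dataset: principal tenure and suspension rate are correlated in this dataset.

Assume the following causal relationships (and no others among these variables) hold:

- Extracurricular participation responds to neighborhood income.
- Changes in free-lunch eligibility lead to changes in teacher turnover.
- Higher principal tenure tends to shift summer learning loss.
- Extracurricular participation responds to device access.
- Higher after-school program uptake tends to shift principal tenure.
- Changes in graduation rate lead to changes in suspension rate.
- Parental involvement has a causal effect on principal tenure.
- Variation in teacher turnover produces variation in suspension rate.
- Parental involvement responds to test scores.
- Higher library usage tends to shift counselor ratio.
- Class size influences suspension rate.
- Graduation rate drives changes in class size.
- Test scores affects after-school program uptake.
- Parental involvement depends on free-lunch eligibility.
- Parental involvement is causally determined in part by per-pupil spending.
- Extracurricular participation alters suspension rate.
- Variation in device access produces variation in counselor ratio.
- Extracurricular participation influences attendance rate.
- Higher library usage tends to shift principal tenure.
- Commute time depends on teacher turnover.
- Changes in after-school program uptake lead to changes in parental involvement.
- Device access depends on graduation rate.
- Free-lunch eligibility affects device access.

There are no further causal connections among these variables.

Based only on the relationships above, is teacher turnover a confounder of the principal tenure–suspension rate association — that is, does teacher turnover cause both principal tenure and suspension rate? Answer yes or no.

no

Teacher turnover has no stated causal path to principal tenure. A confounder must cause both variables, so teacher turnover does not qualify.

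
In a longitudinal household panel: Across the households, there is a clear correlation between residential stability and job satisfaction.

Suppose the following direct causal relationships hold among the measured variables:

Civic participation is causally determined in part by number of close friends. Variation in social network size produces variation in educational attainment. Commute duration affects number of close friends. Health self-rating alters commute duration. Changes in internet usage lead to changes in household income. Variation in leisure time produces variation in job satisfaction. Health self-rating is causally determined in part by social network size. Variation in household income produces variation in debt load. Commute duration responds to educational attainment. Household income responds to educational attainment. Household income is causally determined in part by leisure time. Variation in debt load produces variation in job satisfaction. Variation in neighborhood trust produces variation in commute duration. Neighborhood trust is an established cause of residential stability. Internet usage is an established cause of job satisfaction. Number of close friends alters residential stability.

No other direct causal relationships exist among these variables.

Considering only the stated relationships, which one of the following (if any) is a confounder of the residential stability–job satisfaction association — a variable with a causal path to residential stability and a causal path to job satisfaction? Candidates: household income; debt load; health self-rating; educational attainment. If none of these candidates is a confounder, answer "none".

Educational attainment causes residential stability (educational attainment → commute duration → number of close friends → residential stability) and also causes job satisfaction (educational attainment → household income → debt load → job satisfaction); it is a common cause of both.
Each of the other candidates lacks a causal path to at least one of residential stability and job satisfaction, so they do not confound the relationship.

educational attainment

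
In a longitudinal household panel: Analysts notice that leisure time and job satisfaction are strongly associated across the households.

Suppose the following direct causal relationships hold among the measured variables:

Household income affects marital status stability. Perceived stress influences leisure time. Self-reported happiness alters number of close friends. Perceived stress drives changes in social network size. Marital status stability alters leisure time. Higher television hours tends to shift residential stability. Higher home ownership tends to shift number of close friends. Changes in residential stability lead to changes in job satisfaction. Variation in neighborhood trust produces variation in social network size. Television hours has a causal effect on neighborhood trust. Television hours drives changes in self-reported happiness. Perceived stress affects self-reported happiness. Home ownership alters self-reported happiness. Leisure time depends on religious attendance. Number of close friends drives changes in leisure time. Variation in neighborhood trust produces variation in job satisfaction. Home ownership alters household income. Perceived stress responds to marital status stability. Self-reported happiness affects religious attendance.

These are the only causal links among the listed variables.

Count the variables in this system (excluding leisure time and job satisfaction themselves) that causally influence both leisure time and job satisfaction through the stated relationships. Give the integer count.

1

The common causes are: television hours (to leisure time via television hours → self-reported happiness → religious attendance → leisure time; to job satisfaction via television hours → neighborhood trust → job satisfaction).
Every other variable lacks a causal path to at least one of leisure time and job satisfaction.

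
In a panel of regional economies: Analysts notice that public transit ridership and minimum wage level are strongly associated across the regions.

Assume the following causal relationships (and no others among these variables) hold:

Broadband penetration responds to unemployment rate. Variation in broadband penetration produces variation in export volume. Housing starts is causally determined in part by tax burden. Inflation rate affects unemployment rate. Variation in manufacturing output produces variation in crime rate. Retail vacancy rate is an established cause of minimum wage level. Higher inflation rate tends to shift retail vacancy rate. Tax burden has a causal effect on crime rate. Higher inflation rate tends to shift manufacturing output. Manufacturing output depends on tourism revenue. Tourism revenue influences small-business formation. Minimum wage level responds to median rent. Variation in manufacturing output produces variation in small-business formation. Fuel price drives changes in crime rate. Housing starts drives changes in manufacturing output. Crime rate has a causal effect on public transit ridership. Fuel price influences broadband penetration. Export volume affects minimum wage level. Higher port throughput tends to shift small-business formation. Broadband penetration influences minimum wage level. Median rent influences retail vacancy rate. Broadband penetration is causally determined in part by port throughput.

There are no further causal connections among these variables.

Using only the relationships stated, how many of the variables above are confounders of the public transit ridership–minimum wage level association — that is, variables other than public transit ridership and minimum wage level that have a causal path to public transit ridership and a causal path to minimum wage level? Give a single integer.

2

The common causes are: fuel price (to public transit ridership via fuel price → crime rate → public transit ridership; to minimum wage level via fuel price → broadband penetration → minimum wage level); inflation rate (to public transit ridership via inflation rate → manufacturing output → crime rate → public transit ridership; to minimum wage level via inflation rate → retail vacancy rate → minimum wage level).
Every other variable lacks a causal path to at least one of public transit ridership and minimum wage level.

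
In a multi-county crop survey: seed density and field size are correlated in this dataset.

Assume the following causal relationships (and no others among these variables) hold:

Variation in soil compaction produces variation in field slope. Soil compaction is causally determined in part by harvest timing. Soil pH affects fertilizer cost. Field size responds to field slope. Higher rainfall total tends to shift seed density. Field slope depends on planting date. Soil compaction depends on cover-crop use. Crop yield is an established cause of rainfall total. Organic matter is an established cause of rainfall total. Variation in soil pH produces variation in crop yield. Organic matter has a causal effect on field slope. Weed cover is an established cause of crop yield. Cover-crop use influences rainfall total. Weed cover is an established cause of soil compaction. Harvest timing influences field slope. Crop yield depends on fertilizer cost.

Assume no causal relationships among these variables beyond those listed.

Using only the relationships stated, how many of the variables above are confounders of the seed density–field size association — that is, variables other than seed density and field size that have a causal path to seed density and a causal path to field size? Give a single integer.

3

The common causes are: cover-crop use (to seed density via cover-crop use → rainfall total → seed density; to field size via cover-crop use → soil compaction → field slope → field size); organic matter (to seed density via organic matter → rainfall total → seed density; to field size via organic matter → field slope → field size); weed cover (to seed density via weed cover → crop yield → rainfall total → seed density; to field size via weed cover → soil compaction → field slope → field size).
Every other variable lacks a causal path to at least one of seed density and field size.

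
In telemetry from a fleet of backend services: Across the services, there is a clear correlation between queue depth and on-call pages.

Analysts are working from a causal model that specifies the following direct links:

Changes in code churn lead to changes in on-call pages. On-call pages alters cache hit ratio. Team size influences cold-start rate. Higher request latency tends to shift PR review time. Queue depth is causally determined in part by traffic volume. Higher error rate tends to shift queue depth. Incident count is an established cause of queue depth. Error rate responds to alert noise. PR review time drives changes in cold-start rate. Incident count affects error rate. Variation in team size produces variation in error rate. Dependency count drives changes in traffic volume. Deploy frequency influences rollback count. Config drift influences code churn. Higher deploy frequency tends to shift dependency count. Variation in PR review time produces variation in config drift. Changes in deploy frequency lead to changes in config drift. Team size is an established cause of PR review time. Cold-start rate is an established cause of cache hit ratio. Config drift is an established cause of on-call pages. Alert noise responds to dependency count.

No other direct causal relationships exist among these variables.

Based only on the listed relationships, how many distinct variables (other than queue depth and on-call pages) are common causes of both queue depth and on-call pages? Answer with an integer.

The common causes are: deploy frequency (to queue depth via deploy frequency → dependency count → traffic volume → queue depth; to on-call pages via deploy frequency → config drift → on-call pages); team size (to queue depth via team size → error rate → queue depth; to on-call pages via team size → PR review time → config drift → on-call pages).
Every other variable lacks a causal path to at least one of queue depth and on-call pages.

2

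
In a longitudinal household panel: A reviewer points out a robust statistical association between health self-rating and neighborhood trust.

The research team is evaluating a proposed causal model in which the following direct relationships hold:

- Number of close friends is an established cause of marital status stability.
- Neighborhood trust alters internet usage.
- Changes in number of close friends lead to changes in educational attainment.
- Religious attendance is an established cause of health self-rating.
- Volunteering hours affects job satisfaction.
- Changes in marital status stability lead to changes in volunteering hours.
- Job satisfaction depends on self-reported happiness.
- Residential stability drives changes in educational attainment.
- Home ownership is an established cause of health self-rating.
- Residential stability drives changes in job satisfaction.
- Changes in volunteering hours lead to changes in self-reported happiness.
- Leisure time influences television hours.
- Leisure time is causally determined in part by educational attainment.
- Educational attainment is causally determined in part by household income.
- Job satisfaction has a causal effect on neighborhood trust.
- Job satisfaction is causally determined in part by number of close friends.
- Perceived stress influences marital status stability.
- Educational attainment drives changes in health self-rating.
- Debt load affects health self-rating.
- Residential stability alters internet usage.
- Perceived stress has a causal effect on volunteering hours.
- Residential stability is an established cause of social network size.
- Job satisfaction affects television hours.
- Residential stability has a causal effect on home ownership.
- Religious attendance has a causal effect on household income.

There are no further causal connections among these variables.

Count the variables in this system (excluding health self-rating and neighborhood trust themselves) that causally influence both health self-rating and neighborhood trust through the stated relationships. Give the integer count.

The common causes are: number of close friends (to health self-rating via number of close friends → educational attainment → health self-rating; to neighborhood trust via number of close friends → job satisfaction → neighborhood trust); residential stability (to health self-rating via residential stability → home ownership → health self-rating; to neighborhood trust via residential stability → job satisfaction → neighborhood trust).
Every other variable lacks a causal path to at least one of health self-rating and neighborhood trust.

2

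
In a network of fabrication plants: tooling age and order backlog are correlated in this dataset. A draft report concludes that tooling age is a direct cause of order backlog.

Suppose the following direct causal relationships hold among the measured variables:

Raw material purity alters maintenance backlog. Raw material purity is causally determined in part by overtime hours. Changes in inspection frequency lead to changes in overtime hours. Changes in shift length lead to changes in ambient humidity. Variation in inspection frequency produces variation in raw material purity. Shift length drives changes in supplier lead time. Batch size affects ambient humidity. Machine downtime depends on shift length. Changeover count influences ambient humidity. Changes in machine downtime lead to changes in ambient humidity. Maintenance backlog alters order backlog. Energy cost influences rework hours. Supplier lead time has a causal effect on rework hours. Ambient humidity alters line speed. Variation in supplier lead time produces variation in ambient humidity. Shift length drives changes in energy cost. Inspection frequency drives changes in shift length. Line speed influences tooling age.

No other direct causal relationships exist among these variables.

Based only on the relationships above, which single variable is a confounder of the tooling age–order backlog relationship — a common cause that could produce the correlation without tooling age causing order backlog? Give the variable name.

Inspection frequency has a causal path to tooling age (inspection frequency → shift length → ambient humidity → line speed → tooling age) and a separate causal path to order backlog (inspection frequency → raw material purity → maintenance backlog → order backlog), so it is a common cause of both.
No stated relationship gives tooling age a causal route to order backlog, so the correlation is explained by the shared upstream cause rather than a direct effect.

inspection frequency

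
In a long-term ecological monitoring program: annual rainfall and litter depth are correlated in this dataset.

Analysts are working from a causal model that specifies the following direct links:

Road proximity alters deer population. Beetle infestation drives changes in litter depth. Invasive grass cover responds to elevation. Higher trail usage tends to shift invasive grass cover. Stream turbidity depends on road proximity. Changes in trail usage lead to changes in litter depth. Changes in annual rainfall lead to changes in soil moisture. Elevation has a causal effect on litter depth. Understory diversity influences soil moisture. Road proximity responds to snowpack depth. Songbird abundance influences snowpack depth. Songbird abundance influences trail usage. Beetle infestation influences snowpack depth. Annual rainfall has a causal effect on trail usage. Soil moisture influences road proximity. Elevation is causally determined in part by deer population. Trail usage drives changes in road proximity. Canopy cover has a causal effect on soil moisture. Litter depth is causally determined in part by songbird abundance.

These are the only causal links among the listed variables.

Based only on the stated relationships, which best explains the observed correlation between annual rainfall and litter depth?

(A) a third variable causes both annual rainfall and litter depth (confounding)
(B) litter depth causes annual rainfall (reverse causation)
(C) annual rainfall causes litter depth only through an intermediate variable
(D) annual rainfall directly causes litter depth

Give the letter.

Annual rainfall reaches litter depth through annual rainfall → trail usage → litter depth — an indirect causal chain with no direct annual rainfall → litter depth link. No variable causes both annual rainfall and litter depth, so confounding is ruled out; the effect is mediated.

C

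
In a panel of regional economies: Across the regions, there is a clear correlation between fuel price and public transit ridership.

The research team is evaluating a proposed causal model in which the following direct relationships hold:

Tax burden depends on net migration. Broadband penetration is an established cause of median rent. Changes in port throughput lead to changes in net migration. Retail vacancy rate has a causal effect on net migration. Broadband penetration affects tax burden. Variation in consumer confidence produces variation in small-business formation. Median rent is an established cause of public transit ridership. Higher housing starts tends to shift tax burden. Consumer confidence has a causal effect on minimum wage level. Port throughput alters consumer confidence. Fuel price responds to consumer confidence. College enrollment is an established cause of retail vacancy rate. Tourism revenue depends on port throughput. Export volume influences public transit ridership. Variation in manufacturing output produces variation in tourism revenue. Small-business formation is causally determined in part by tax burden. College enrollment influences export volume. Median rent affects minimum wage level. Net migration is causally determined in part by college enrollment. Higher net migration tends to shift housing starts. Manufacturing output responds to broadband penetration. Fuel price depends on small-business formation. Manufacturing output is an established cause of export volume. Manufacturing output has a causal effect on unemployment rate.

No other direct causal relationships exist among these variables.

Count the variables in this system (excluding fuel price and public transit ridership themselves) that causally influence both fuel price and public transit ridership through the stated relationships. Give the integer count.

2

The common causes are: broadband penetration (to fuel price via broadband penetration → tax burden → small-business formation → fuel price; to public transit ridership via broadband penetration → median rent → public transit ridership); college enrollment (to fuel price via college enrollment → net migration → tax burden → small-business formation → fuel price; to public transit ridership via college enrollment → export volume → public transit ridership).
Every other variable lacks a causal path to at least one of fuel price and public transit ridership.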